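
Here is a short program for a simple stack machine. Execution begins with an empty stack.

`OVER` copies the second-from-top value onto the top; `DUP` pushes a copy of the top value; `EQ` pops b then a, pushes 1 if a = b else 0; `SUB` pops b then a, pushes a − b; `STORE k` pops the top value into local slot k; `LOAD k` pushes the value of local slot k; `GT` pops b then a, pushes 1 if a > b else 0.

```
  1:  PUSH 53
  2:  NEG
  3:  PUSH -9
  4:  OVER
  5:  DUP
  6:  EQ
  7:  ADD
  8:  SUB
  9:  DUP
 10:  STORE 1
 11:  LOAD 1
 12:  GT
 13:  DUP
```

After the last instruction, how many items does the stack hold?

2

PUSH 53 → [53]
NEG     → [-53]
PUSH -9 → [-53, -9]
OVER    → [-53, -9, -53]
DUP     → [-53, -9, -53, -53]
EQ      → [-53, -9, 1]
ADD     → [-53, -8]
SUB     → [-45]
DUP     → [-45, -45]
STORE 1 → [-45]
LOAD 1  → [-45, -45]
GT      → [0]
DUP     → [0, 0]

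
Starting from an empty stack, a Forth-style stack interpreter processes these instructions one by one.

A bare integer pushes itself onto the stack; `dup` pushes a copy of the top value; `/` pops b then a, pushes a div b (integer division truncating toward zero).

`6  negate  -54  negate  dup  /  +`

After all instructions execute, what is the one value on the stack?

-5

6       6
negate  -6
-54     -6 -54
negate  -6 54
dup     -6 54 54
/       -6 1
+       -5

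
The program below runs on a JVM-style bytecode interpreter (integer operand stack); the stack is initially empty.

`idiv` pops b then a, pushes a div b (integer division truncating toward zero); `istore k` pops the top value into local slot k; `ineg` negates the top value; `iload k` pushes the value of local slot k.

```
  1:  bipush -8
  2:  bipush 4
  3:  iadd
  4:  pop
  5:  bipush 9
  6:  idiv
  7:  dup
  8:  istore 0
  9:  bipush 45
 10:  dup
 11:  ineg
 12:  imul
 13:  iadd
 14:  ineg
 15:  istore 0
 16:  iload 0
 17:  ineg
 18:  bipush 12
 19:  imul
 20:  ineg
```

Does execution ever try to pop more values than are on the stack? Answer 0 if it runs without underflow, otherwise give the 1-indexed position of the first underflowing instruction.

bipush -8 → [-8]
bipush 4  → [-8, 4]
iadd      → [-4]
pop       → []
bipush 9  → [9]
idiv  — needs 2 operands, stack has 1 → underflow

6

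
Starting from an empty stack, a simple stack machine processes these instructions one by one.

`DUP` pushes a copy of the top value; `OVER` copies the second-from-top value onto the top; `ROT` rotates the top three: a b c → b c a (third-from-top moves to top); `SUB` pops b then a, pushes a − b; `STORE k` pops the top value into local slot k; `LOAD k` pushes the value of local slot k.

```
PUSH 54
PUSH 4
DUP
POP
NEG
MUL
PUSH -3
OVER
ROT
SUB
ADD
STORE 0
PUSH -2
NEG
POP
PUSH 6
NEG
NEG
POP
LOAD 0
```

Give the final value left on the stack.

PUSH 54  [54]
PUSH 4   [54, 4]
DUP      [54, 4, 4]
POP      [54, 4]
NEG      [54, -4]
MUL      [-216]
PUSH -3  [-216, -3]
OVER     [-216, -3, -216]
ROT      [-3, -216, -216]
SUB      [-3, 0]
ADD      [-3]
STORE 0  []
PUSH -2  [-2]
NEG      [2]
POP      []
PUSH 6   [6]
NEG      [-6]
NEG      [6]
POP      []
LOAD 0   [-3]

-3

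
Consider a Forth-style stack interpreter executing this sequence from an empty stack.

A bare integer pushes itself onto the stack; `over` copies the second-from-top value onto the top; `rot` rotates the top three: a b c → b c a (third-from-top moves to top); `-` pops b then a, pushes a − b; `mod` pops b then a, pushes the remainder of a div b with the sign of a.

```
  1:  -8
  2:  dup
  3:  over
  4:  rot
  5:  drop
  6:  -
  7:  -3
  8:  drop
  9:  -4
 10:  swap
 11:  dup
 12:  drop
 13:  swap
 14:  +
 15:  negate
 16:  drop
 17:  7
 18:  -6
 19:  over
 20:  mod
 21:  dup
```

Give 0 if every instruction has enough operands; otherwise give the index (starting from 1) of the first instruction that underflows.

0

-8     -> [-8]
dup    -> [-8, -8]
over   -> [-8, -8, -8]
rot    -> [-8, -8, -8]
drop   -> [-8, -8]
-      -> [0]
-3     -> [0, -3]
drop   -> [0]
-4     -> [0, -4]
swap   -> [-4, 0]
dup    -> [-4, 0, 0]
drop   -> [-4, 0]
swap   -> [0, -4]
+      -> [-4]
negate -> [4]
drop   -> []
7      -> [7]
-6     -> [7, -6]
over   -> [7, -6, 7]
mod    -> [7, -6]
dup    -> [7, -6, -6]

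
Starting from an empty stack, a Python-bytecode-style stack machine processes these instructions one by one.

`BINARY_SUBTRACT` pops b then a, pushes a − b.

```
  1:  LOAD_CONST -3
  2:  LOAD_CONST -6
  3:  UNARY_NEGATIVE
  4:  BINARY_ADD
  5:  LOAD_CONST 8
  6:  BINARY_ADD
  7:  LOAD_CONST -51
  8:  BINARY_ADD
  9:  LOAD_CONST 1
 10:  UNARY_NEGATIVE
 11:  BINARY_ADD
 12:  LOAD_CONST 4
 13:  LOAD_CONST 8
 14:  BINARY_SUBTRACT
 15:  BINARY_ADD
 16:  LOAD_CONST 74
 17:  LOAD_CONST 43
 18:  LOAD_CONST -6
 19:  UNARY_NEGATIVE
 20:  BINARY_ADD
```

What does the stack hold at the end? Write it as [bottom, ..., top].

[-45, 74, 49]

LOAD_CONST -3   → -3
LOAD_CONST -6   → -3 -6
UNARY_NEGATIVE  → -3 6
BINARY_ADD      → 3
LOAD_CONST 8    → 3 8
BINARY_ADD      → 11
LOAD_CONST -51  → 11 -51
BINARY_ADD      → -40
LOAD_CONST 1    → -40 1
UNARY_NEGATIVE  → -40 -1
BINARY_ADD      → -41
LOAD_CONST 4    → -41 4
LOAD_CONST 8    → -41 4 8
BINARY_SUBTRACT → -41 -4
BINARY_ADD      → -45
LOAD_CONST 74   → -45 74
LOAD_CONST 43   → -45 74 43
LOAD_CONST -6   → -45 74 43 -6
UNARY_NEGATIVE  → -45 74 43 6
BINARY_ADD      → -45 74 49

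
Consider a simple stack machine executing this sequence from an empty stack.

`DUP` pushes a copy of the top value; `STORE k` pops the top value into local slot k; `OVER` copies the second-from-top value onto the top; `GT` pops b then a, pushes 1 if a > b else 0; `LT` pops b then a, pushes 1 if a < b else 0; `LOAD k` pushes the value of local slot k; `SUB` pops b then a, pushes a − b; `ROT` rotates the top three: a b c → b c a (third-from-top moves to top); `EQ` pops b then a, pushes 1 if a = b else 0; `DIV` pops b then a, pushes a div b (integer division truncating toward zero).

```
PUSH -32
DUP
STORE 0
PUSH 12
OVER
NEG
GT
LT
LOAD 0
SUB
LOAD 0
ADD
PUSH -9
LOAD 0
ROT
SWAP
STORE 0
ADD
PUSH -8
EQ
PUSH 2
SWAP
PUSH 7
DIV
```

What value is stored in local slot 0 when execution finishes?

-32

PUSH -32  -32
DUP       -32 -32
STORE 0   -32
PUSH 12   -32 12
OVER      -32 12 -32
NEG       -32 12 32
GT        -32 0
LT        1
LOAD 0    1 -32
SUB       33
LOAD 0    33 -32
ADD       1
PUSH -9   1 -9
LOAD 0    1 -9 -32
ROT       -9 -32 1
SWAP      -9 1 -32
STORE 0   -9 1
ADD       -8
PUSH -8   -8 -8
EQ        1
PUSH 2    1 2
SWAP      2 1
PUSH 7    2 1 7
DIV       2 0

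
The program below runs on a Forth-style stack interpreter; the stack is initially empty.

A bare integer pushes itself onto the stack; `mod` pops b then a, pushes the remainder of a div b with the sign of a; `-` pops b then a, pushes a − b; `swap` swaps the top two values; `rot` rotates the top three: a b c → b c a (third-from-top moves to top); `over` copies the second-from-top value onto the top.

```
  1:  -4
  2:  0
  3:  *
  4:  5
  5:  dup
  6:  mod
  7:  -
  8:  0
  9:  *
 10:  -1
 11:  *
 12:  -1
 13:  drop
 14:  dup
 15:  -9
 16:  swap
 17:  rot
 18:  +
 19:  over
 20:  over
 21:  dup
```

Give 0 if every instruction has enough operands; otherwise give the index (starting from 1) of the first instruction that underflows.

0

-4   : [-4]
0    : [-4, 0]
*    : [0]
5    : [0, 5]
dup  : [0, 5, 5]
mod  : [0, 0]
-    : [0]
0    : [0, 0]
*    : [0]
-1   : [0, -1]
*    : [0]
-1   : [0, -1]
drop : [0]
dup  : [0, 0]
-9   : [0, 0, -9]
swap : [0, -9, 0]
rot  : [-9, 0, 0]
+    : [-9, 0]
over : [-9, 0, -9]
over : [-9, 0, -9, 0]
dup  : [-9, 0, -9, 0, 0]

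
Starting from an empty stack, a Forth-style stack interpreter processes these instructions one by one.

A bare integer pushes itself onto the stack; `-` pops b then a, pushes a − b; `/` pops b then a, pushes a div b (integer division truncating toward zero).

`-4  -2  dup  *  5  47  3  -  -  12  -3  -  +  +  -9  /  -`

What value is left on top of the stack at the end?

-6

-4  -> -4
-2  -> -4 -2
dup -> -4 -2 -2
*   -> -4 4
5   -> -4 4 5
47  -> -4 4 5 47
3   -> -4 4 5 47 3
-   -> -4 4 5 44
-   -> -4 4 -39
12  -> -4 4 -39 12
-3  -> -4 4 -39 12 -3
-   -> -4 4 -39 15
+   -> -4 4 -24
+   -> -4 -20
-9  -> -4 -20 -9
/   -> -4 2
-   -> -6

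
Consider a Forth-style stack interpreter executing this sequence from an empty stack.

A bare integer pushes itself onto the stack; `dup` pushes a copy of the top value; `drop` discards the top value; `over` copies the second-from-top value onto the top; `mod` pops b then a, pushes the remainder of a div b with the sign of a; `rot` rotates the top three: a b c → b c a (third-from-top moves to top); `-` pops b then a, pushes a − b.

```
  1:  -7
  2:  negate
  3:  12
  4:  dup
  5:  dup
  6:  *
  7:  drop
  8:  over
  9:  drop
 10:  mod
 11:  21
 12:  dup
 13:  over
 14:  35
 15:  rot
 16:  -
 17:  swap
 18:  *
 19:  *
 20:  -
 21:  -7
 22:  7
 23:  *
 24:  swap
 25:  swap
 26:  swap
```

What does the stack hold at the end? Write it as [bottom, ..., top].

[-49, -6167]

-7     : [-7]
negate : [7]
12     : [7, 12]
dup    : [7, 12, 12]
dup    : [7, 12, 12, 12]
*      : [7, 12, 144]
drop   : [7, 12]
over   : [7, 12, 7]
drop   : [7, 12]
mod    : [7]
21     : [7, 21]
dup    : [7, 21, 21]
over   : [7, 21, 21, 21]
35     : [7, 21, 21, 21, 35]
rot    : [7, 21, 21, 35, 21]
-      : [7, 21, 21, 14]
swap   : [7, 21, 14, 21]
*      : [7, 21, 294]
*      : [7, 6174]
-      : [-6167]
-7     : [-6167, -7]
7      : [-6167, -7, 7]
*      : [-6167, -49]
swap   : [-49, -6167]
swap   : [-6167, -49]
swap   : [-49, -6167]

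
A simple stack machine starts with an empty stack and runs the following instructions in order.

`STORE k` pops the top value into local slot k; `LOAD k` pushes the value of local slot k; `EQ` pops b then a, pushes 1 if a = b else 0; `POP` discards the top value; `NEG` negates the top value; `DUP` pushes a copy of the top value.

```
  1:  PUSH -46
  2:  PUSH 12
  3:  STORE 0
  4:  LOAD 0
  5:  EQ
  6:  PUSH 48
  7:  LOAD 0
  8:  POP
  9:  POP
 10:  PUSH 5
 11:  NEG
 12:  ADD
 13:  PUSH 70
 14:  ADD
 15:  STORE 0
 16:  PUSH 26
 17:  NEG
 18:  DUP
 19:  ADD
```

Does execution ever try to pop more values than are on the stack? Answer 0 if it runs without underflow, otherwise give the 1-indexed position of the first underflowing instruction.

PUSH -46 → [-46]
PUSH 12  → [-46, 12]
STORE 0  → [-46]
LOAD 0   → [-46, 12]
EQ       → [0]
PUSH 48  → [0, 48]
LOAD 0   → [0, 48, 12]
POP      → [0, 48]
POP      → [0]
PUSH 5   → [0, 5]
NEG      → [0, -5]
ADD      → [-5]
PUSH 70  → [-5, 70]
ADD      → [65]
STORE 0  → []
PUSH 26  → [26]
NEG      → [-26]
DUP      → [-26, -26]
ADD      → [-52]

0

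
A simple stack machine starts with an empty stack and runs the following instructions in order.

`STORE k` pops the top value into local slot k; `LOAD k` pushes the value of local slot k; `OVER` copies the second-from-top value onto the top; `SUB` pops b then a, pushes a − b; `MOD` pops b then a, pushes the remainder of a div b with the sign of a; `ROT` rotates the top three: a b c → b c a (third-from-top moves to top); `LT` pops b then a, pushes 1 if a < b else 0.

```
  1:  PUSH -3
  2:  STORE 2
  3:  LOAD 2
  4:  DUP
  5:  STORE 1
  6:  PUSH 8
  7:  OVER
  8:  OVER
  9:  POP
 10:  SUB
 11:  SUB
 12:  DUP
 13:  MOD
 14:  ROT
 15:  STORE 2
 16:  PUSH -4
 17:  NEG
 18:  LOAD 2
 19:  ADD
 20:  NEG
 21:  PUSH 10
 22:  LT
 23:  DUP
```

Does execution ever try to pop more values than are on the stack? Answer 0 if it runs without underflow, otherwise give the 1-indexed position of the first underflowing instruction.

14

PUSH -3 -> [-3]
STORE 2 -> []
LOAD 2  -> [-3]
DUP     -> [-3, -3]
STORE 1 -> [-3]
PUSH 8  -> [-3, 8]
OVER    -> [-3, 8, -3]
OVER    -> [-3, 8, -3, 8]
POP     -> [-3, 8, -3]
SUB     -> [-3, 11]
SUB     -> [-14]
DUP     -> [-14, -14]
MOD     -> [0]
ROT  — needs 3 operands, stack has 1 → underflow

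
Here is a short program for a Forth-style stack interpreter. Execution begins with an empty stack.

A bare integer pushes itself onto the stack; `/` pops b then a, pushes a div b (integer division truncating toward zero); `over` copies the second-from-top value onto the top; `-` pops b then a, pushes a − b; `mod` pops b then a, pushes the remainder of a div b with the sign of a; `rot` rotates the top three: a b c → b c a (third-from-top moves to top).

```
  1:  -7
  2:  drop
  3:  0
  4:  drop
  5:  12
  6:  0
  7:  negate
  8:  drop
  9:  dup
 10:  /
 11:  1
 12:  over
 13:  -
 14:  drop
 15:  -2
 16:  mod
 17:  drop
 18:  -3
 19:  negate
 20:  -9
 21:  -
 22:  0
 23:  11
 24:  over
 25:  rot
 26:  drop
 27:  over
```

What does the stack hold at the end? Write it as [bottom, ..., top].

[12, 11, 0, 11]

-7     → -7
drop   → (empty)
0      → 0
drop   → (empty)
12     → 12
0      → 12 0
negate → 12 0
drop   → 12
dup    → 12 12
/      → 1
1      → 1 1
over   → 1 1 1
-      → 1 0
drop   → 1
-2     → 1 -2
mod    → 1
drop   → (empty)
-3     → -3
negate → 3
-9     → 3 -9
-      → 12
0      → 12 0
11     → 12 0 11
over   → 12 0 11 0
rot    → 12 11 0 0
drop   → 12 11 0
over   → 12 11 0 11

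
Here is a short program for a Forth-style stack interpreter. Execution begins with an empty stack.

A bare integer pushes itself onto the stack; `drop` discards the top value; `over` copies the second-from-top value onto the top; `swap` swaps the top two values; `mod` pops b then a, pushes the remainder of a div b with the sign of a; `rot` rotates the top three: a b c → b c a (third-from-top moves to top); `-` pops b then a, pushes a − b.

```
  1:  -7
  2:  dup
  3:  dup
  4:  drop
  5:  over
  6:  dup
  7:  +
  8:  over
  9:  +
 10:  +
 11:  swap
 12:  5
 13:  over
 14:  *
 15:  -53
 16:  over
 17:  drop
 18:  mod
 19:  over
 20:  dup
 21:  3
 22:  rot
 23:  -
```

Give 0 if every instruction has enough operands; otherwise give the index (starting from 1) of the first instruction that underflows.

-7   : [-7]
dup  : [-7, -7]
dup  : [-7, -7, -7]
drop : [-7, -7]
over : [-7, -7, -7]
dup  : [-7, -7, -7, -7]
+    : [-7, -7, -14]
over : [-7, -7, -14, -7]
+    : [-7, -7, -21]
+    : [-7, -28]
swap : [-28, -7]
5    : [-28, -7, 5]
over : [-28, -7, 5, -7]
*    : [-28, -7, -35]
-53  : [-28, -7, -35, -53]
over : [-28, -7, -35, -53, -35]
drop : [-28, -7, -35, -53]
mod  : [-28, -7, -35]
over : [-28, -7, -35, -7]
dup  : [-28, -7, -35, -7, -7]
3    : [-28, -7, -35, -7, -7, 3]
rot  : [-28, -7, -35, -7, 3, -7]
-    : [-28, -7, -35, -7, 10]

0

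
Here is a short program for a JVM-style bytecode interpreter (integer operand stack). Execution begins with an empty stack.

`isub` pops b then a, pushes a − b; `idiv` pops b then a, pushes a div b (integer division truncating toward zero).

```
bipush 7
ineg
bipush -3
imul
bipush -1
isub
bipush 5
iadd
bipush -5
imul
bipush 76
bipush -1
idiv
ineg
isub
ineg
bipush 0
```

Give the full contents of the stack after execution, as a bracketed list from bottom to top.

bipush 7   [7]
ineg       [-7]
bipush -3  [-7, -3]
imul       [21]
bipush -1  [21, -1]
isub       [22]
bipush 5   [22, 5]
iadd       [27]
bipush -5  [27, -5]
imul       [-135]
bipush 76  [-135, 76]
bipush -1  [-135, 76, -1]
idiv       [-135, -76]
ineg       [-135, 76]
isub       [-211]
ineg       [211]
bipush 0   [211, 0]

[211, 0]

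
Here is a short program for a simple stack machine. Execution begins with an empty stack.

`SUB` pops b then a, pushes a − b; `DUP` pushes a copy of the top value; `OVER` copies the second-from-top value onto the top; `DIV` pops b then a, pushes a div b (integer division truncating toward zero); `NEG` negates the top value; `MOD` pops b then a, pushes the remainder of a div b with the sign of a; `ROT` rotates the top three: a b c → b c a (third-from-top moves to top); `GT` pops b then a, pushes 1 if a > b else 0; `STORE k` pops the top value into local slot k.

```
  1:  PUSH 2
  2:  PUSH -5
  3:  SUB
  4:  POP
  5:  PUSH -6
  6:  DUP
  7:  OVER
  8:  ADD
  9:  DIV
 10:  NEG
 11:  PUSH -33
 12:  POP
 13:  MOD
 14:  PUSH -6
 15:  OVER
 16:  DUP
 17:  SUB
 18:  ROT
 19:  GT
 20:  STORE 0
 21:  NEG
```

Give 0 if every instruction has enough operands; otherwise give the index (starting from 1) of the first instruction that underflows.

13

PUSH 2   -> 2
PUSH -5  -> 2 -5
SUB      -> 7
POP      -> (empty)
PUSH -6  -> -6
DUP      -> -6 -6
OVER     -> -6 -6 -6
ADD      -> -6 -12
DIV      -> 0
NEG      -> 0
PUSH -33 -> 0 -33
POP      -> 0
MOD  — needs 2 operands, stack has 1 → underflow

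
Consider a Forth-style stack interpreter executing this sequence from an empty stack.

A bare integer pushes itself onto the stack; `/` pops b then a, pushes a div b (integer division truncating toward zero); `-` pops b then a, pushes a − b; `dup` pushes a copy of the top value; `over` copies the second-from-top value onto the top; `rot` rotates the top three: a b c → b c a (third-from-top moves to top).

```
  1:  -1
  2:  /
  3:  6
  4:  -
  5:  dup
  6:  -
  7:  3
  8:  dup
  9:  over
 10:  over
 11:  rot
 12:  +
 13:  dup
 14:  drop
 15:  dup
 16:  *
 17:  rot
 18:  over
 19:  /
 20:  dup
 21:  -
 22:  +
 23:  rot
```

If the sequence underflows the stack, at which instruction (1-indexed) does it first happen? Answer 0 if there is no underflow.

-1 : [-1]
/  — needs 2 operands, stack has 1 → underflow

2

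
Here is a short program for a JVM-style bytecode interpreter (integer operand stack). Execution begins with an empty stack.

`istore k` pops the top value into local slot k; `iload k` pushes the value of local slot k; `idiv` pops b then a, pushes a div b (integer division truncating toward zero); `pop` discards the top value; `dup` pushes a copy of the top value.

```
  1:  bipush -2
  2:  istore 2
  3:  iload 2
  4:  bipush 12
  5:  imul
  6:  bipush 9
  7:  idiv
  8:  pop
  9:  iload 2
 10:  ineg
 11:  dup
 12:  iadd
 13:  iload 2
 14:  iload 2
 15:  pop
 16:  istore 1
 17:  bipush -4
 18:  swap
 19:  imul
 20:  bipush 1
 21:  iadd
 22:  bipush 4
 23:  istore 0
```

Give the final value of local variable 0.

4

bipush -2 → -2
istore 2  → (empty)
iload 2   → -2
bipush 12 → -2 12
imul      → -24
bipush 9  → -24 9
idiv      → -2
pop       → (empty)
iload 2   → -2
ineg      → 2
dup       → 2 2
iadd      → 4
iload 2   → 4 -2
iload 2   → 4 -2 -2
pop       → 4 -2
istore 1  → 4
bipush -4 → 4 -4
swap      → -4 4
imul      → -16
bipush 1  → -16 1
iadd      → -15
bipush 4  → -15 4
istore 0  → -15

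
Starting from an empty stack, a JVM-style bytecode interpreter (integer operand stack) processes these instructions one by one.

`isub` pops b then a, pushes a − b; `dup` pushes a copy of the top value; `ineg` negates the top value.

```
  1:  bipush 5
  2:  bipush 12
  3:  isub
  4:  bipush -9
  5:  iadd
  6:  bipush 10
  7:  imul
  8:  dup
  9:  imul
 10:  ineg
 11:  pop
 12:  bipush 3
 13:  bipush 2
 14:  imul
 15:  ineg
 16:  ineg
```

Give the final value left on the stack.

6

bipush 5  → [5]
bipush 12 → [5, 12]
isub      → [-7]
bipush -9 → [-7, -9]
iadd      → [-16]
bipush 10 → [-16, 10]
imul      → [-160]
dup       → [-160, -160]
imul      → [25600]
ineg      → [-25600]
pop       → []
bipush 3  → [3]
bipush 2  → [3, 2]
imul      → [6]
ineg      → [-6]
ineg      → [6]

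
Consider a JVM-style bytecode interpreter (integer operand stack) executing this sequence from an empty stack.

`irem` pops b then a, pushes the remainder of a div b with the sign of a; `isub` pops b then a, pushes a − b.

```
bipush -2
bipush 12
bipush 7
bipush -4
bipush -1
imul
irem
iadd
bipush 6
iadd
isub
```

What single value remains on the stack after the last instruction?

bipush -2 → [-2]
bipush 12 → [-2, 12]
bipush 7  → [-2, 12, 7]
bipush -4 → [-2, 12, 7, -4]
bipush -1 → [-2, 12, 7, -4, -1]
imul      → [-2, 12, 7, 4]
irem      → [-2, 12, 3]
iadd      → [-2, 15]
bipush 6  → [-2, 15, 6]
iadd      → [-2, 21]
isub      → [-23]

-23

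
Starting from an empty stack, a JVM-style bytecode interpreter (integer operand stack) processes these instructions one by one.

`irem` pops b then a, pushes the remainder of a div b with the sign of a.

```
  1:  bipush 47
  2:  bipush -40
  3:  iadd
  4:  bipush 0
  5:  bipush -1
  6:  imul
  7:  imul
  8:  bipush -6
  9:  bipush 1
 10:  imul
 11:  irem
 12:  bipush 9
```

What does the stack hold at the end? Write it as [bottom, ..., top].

[0, 9]

bipush 47   [47]
bipush -40  [47, -40]
iadd        [7]
bipush 0    [7, 0]
bipush -1   [7, 0, -1]
imul        [7, 0]
imul        [0]
bipush -6   [0, -6]
bipush 1    [0, -6, 1]
imul        [0, -6]
irem        [0]
bipush 9    [0, 9]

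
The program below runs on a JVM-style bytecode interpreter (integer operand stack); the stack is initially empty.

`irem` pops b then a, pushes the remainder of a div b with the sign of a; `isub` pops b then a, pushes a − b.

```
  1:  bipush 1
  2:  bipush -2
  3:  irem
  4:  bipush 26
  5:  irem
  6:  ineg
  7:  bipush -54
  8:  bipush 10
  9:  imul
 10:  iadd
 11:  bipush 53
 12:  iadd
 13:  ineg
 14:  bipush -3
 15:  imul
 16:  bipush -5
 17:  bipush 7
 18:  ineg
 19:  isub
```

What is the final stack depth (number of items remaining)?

bipush 1   → [1]
bipush -2  → [1, -2]
irem       → [1]
bipush 26  → [1, 26]
irem       → [1]
ineg       → [-1]
bipush -54 → [-1, -54]
bipush 10  → [-1, -54, 10]
imul       → [-1, -540]
iadd       → [-541]
bipush 53  → [-541, 53]
iadd       → [-488]
ineg       → [488]
bipush -3  → [488, -3]
imul       → [-1464]
bipush -5  → [-1464, -5]
bipush 7   → [-1464, -5, 7]
ineg       → [-1464, -5, -7]
isub       → [-1464, 2]

2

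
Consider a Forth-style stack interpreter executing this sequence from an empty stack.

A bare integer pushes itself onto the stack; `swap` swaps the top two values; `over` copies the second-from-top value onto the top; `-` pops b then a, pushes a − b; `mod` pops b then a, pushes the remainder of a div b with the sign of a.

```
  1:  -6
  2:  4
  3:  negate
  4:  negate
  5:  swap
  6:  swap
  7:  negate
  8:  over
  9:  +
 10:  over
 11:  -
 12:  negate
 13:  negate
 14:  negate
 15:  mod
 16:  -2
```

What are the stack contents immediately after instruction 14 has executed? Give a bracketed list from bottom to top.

-6     → [-6]
4      → [-6, 4]
negate → [-6, -4]
negate → [-6, 4]
swap   → [4, -6]
swap   → [-6, 4]
negate → [-6, -4]
over   → [-6, -4, -6]
+      → [-6, -10]
over   → [-6, -10, -6]
-      → [-6, -4]
negate → [-6, 4]
negate → [-6, -4]
negate → [-6, 4]

[-6, 4]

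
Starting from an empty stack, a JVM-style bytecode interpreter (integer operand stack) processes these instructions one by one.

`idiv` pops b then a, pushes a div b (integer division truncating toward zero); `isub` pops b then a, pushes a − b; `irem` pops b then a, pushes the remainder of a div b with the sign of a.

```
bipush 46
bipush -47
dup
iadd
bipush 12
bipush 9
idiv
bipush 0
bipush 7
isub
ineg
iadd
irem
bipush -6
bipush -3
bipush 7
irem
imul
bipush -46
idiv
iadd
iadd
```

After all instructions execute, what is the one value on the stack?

40

bipush 46  -> [46]
bipush -47 -> [46, -47]
dup        -> [46, -47, -47]
iadd       -> [46, -94]
bipush 12  -> [46, -94, 12]
bipush 9   -> [46, -94, 12, 9]
idiv       -> [46, -94, 1]
bipush 0   -> [46, -94, 1, 0]
bipush 7   -> [46, -94, 1, 0, 7]
isub       -> [46, -94, 1, -7]
ineg       -> [46, -94, 1, 7]
iadd       -> [46, -94, 8]
irem       -> [46, -6]
bipush -6  -> [46, -6, -6]
bipush -3  -> [46, -6, -6, -3]
bipush 7   -> [46, -6, -6, -3, 7]
irem       -> [46, -6, -6, -3]
imul       -> [46, -6, 18]
bipush -46 -> [46, -6, 18, -46]
idiv       -> [46, -6, 0]
iadd       -> [46, -6]
iadd       -> [40]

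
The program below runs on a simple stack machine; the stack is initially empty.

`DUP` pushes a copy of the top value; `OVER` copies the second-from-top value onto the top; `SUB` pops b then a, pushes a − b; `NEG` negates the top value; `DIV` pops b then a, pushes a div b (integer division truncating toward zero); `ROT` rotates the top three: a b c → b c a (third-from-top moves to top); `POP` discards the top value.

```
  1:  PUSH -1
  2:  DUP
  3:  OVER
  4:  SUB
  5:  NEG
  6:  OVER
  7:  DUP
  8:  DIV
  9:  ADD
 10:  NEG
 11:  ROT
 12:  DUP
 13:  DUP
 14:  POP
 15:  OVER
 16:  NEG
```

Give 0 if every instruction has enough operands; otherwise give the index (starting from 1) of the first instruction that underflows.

PUSH -1 → [-1]
DUP     → [-1, -1]
OVER    → [-1, -1, -1]
SUB     → [-1, 0]
NEG     → [-1, 0]
OVER    → [-1, 0, -1]
DUP     → [-1, 0, -1, -1]
DIV     → [-1, 0, 1]
ADD     → [-1, 1]
NEG     → [-1, -1]
ROT  — needs 3 operands, stack has 2 → underflow

11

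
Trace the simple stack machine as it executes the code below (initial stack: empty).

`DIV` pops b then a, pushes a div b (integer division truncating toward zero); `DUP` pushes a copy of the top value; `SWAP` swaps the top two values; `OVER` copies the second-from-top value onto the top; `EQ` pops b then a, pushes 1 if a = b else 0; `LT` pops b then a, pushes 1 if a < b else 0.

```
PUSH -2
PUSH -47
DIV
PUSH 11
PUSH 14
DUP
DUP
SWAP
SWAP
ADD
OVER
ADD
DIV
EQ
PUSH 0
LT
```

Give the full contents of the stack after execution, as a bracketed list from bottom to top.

PUSH -2   [-2]
PUSH -47  [-2, -47]
DIV       [0]
PUSH 11   [0, 11]
PUSH 14   [0, 11, 14]
DUP       [0, 11, 14, 14]
DUP       [0, 11, 14, 14, 14]
SWAP      [0, 11, 14, 14, 14]
SWAP      [0, 11, 14, 14, 14]
ADD       [0, 11, 14, 28]
OVER      [0, 11, 14, 28, 14]
ADD       [0, 11, 14, 42]
DIV       [0, 11, 0]
EQ        [0, 0]
PUSH 0    [0, 0, 0]
LT        [0, 0]

[0, 0]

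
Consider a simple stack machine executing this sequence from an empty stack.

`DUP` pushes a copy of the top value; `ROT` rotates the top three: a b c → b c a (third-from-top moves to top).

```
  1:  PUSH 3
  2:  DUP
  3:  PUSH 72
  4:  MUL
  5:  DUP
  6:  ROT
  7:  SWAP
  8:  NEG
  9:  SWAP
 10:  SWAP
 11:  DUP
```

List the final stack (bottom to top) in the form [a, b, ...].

PUSH 3   [3]
DUP      [3, 3]
PUSH 72  [3, 3, 72]
MUL      [3, 216]
DUP      [3, 216, 216]
ROT      [216, 216, 3]
SWAP     [216, 3, 216]
NEG      [216, 3, -216]
SWAP     [216, -216, 3]
SWAP     [216, 3, -216]
DUP      [216, 3, -216, -216]

[216, 3, -216, -216]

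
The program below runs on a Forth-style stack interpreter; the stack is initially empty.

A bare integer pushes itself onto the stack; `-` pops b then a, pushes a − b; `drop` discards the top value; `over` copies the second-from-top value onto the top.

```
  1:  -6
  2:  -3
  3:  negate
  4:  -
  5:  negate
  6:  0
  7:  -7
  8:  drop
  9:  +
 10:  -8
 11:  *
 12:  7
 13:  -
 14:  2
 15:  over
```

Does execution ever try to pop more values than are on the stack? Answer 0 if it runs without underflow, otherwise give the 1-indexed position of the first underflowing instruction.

0

-6     → -6
-3     → -6 -3
negate → -6 3
-      → -9
negate → 9
0      → 9 0
-7     → 9 0 -7
drop   → 9 0
+      → 9
-8     → 9 -8
*      → -72
7      → -72 7
-      → -79
2      → -79 2
over   → -79 2 -79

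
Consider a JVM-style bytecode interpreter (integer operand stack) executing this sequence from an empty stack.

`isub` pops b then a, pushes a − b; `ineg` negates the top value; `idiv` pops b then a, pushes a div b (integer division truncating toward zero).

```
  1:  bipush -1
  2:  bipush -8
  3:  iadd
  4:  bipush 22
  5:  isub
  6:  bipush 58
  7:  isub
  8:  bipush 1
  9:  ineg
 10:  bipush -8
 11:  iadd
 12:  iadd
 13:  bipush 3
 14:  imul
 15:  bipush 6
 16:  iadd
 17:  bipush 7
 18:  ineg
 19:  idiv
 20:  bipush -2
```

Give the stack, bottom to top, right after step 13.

[-98, 3]

bipush -1 -> [-1]
bipush -8 -> [-1, -8]
iadd      -> [-9]
bipush 22 -> [-9, 22]
isub      -> [-31]
bipush 58 -> [-31, 58]
isub      -> [-89]
bipush 1  -> [-89, 1]
ineg      -> [-89, -1]
bipush -8 -> [-89, -1, -8]
iadd      -> [-89, -9]
iadd      -> [-98]
bipush 3  -> [-98, 3]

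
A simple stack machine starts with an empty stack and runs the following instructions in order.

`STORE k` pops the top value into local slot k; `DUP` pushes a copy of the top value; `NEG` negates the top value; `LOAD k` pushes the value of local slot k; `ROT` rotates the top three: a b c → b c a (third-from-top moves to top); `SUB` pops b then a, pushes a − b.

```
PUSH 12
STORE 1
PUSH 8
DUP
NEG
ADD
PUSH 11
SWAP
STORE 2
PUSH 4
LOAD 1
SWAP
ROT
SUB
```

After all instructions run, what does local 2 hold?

PUSH 12 : [12]
STORE 1 : []
PUSH 8  : [8]
DUP     : [8, 8]
NEG     : [8, -8]
ADD     : [0]
PUSH 11 : [0, 11]
SWAP    : [11, 0]
STORE 2 : [11]
PUSH 4  : [11, 4]
LOAD 1  : [11, 4, 12]
SWAP    : [11, 12, 4]
ROT     : [12, 4, 11]
SUB     : [12, -7]

0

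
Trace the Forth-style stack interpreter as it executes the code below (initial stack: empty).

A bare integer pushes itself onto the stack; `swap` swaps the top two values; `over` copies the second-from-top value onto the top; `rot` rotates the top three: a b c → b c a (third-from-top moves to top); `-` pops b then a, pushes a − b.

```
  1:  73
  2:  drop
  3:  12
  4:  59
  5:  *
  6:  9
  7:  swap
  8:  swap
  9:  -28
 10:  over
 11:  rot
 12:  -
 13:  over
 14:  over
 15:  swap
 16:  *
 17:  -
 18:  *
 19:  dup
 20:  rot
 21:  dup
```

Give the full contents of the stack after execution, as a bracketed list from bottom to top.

[0, 0, 708, 708]

73   -> 73
drop -> (empty)
12   -> 12
59   -> 12 59
*    -> 708
9    -> 708 9
swap -> 9 708
swap -> 708 9
-28  -> 708 9 -28
over -> 708 9 -28 9
rot  -> 708 -28 9 9
-    -> 708 -28 0
over -> 708 -28 0 -28
over -> 708 -28 0 -28 0
swap -> 708 -28 0 0 -28
*    -> 708 -28 0 0
-    -> 708 -28 0
*    -> 708 0
dup  -> 708 0 0
rot  -> 0 0 708
dup  -> 0 0 708 708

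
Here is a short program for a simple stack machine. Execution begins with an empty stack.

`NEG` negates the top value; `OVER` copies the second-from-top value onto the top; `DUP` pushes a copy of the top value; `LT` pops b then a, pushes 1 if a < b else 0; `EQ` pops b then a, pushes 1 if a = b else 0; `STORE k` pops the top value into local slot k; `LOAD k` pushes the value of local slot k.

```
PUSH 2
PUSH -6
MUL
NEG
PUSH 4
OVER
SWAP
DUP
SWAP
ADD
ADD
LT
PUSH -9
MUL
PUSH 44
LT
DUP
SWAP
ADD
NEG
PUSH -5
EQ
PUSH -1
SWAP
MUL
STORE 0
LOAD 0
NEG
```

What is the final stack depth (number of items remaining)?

PUSH 2  → 2
PUSH -6 → 2 -6
MUL     → -12
NEG     → 12
PUSH 4  → 12 4
OVER    → 12 4 12
SWAP    → 12 12 4
DUP     → 12 12 4 4
SWAP    → 12 12 4 4
ADD     → 12 12 8
ADD     → 12 20
LT      → 1
PUSH -9 → 1 -9
MUL     → -9
PUSH 44 → -9 44
LT      → 1
DUP     → 1 1
SWAP    → 1 1
ADD     → 2
NEG     → -2
PUSH -5 → -2 -5
EQ      → 0
PUSH -1 → 0 -1
SWAP    → -1 0
MUL     → 0
STORE 0 → (empty)
LOAD 0  → 0
NEG     → 0

1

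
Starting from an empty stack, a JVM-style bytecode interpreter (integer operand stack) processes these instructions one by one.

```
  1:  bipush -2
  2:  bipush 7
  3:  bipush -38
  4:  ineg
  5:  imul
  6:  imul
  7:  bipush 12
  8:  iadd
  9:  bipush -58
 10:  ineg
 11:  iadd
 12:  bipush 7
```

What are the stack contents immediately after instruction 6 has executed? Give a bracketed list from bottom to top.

bipush -2  : -2
bipush 7   : -2 7
bipush -38 : -2 7 -38
ineg       : -2 7 38
imul       : -2 266
imul       : -532

[-532]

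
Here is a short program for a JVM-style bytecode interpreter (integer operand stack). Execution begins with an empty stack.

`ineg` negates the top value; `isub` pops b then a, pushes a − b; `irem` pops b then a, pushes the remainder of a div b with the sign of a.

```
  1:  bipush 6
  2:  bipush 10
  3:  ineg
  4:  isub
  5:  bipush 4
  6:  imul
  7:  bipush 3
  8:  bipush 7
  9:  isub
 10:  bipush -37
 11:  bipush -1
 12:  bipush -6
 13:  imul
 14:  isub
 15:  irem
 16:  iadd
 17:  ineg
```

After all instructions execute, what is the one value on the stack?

-60

bipush 6   -> [6]
bipush 10  -> [6, 10]
ineg       -> [6, -10]
isub       -> [16]
bipush 4   -> [16, 4]
imul       -> [64]
bipush 3   -> [64, 3]
bipush 7   -> [64, 3, 7]
isub       -> [64, -4]
bipush -37 -> [64, -4, -37]
bipush -1  -> [64, -4, -37, -1]
bipush -6  -> [64, -4, -37, -1, -6]
imul       -> [64, -4, -37, 6]
isub       -> [64, -4, -43]
irem       -> [64, -4]
iadd       -> [60]
ineg       -> [-60]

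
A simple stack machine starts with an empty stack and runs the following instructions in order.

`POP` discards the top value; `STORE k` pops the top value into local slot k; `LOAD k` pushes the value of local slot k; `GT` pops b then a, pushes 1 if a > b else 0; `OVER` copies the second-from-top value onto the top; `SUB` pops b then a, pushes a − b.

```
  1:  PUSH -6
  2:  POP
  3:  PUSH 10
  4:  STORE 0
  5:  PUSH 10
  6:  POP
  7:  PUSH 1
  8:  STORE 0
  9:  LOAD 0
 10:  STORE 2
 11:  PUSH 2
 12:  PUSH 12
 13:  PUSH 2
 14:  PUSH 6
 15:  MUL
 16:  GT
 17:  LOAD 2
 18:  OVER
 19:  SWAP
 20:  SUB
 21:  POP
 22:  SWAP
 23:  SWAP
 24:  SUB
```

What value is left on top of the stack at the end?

PUSH -6 → [-6]
POP     → []
PUSH 10 → [10]
STORE 0 → []
PUSH 10 → [10]
POP     → []
PUSH 1  → [1]
STORE 0 → []
LOAD 0  → [1]
STORE 2 → []
PUSH 2  → [2]
PUSH 12 → [2, 12]
PUSH 2  → [2, 12, 2]
PUSH 6  → [2, 12, 2, 6]
MUL     → [2, 12, 12]
GT      → [2, 0]
LOAD 2  → [2, 0, 1]
OVER    → [2, 0, 1, 0]
SWAP    → [2, 0, 0, 1]
SUB     → [2, 0, -1]
POP     → [2, 0]
SWAP    → [0, 2]
SWAP    → [2, 0]
SUB     → [2]

2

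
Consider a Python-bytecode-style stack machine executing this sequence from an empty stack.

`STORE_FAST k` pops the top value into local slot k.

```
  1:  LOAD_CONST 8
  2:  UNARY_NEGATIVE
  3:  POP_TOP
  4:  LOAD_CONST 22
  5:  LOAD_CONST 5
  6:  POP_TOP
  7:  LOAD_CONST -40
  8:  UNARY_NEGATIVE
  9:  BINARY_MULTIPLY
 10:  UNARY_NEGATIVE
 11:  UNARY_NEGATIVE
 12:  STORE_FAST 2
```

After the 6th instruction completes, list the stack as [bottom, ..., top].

[22]

LOAD_CONST 8   -> 8
UNARY_NEGATIVE -> -8
POP_TOP        -> (empty)
LOAD_CONST 22  -> 22
LOAD_CONST 5   -> 22 5
POP_TOP        -> 22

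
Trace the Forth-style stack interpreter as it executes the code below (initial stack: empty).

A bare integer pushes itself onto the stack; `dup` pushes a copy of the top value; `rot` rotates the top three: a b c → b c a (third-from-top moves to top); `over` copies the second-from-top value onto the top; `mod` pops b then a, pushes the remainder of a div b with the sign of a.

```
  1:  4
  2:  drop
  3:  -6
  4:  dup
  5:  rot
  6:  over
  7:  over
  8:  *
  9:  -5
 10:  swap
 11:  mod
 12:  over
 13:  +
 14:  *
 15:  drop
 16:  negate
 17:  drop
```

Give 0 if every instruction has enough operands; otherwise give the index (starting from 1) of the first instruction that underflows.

5

4    → 4
drop → (empty)
-6   → -6
dup  → -6 -6
rot  — needs 3 operands, stack has 2 → underflow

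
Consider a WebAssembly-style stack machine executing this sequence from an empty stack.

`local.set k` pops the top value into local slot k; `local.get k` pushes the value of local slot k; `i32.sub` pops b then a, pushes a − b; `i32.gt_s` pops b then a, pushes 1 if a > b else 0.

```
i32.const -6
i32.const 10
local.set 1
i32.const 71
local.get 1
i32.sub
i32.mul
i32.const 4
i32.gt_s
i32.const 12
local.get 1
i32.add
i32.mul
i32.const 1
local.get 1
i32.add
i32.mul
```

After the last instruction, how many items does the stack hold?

i32.const -6  -6
i32.const 10  -6 10
local.set 1   -6
i32.const 71  -6 71
local.get 1   -6 71 10
i32.sub       -6 61
i32.mul       -366
i32.const 4   -366 4
i32.gt_s      0
i32.const 12  0 12
local.get 1   0 12 10
i32.add       0 22
i32.mul       0
i32.const 1   0 1
local.get 1   0 1 10
i32.add       0 11
i32.mul       0

1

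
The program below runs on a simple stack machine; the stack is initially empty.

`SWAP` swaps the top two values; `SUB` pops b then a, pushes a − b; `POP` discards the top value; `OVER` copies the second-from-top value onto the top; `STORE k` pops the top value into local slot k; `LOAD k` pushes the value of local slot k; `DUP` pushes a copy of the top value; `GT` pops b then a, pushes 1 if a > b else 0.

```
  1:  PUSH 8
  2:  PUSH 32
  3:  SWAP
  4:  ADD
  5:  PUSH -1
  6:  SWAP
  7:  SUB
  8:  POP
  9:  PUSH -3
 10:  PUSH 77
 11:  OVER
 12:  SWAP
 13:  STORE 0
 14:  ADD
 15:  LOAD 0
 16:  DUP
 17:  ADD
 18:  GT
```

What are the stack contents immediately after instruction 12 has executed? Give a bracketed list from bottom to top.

PUSH 8  -> [8]
PUSH 32 -> [8, 32]
SWAP    -> [32, 8]
ADD     -> [40]
PUSH -1 -> [40, -1]
SWAP    -> [-1, 40]
SUB     -> [-41]
POP     -> []
PUSH -3 -> [-3]
PUSH 77 -> [-3, 77]
OVER    -> [-3, 77, -3]
SWAP    -> [-3, -3, 77]

[-3, -3, 77]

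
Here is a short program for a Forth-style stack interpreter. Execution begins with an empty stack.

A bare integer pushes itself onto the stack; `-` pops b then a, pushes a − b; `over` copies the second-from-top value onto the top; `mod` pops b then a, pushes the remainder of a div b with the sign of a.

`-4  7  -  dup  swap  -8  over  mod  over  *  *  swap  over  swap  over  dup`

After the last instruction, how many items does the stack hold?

-4   → -4
7    → -4 7
-    → -11
dup  → -11 -11
swap → -11 -11
-8   → -11 -11 -8
over → -11 -11 -8 -11
mod  → -11 -11 -8
over → -11 -11 -8 -11
*    → -11 -11 88
*    → -11 -968
swap → -968 -11
over → -968 -11 -968
swap → -968 -968 -11
over → -968 -968 -11 -968
dup  → -968 -968 -11 -968 -968

5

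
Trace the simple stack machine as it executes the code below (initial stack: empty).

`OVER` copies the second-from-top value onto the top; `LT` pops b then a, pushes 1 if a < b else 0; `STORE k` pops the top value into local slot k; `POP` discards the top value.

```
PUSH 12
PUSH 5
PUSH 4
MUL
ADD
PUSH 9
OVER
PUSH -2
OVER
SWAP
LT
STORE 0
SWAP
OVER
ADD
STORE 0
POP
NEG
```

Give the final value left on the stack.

PUSH 12  [12]
PUSH 5   [12, 5]
PUSH 4   [12, 5, 4]
MUL      [12, 20]
ADD      [32]
PUSH 9   [32, 9]
OVER     [32, 9, 32]
PUSH -2  [32, 9, 32, -2]
OVER     [32, 9, 32, -2, 32]
SWAP     [32, 9, 32, 32, -2]
LT       [32, 9, 32, 0]
STORE 0  [32, 9, 32]
SWAP     [32, 32, 9]
OVER     [32, 32, 9, 32]
ADD      [32, 32, 41]
STORE 0  [32, 32]
POP      [32]
NEG      [-32]

-32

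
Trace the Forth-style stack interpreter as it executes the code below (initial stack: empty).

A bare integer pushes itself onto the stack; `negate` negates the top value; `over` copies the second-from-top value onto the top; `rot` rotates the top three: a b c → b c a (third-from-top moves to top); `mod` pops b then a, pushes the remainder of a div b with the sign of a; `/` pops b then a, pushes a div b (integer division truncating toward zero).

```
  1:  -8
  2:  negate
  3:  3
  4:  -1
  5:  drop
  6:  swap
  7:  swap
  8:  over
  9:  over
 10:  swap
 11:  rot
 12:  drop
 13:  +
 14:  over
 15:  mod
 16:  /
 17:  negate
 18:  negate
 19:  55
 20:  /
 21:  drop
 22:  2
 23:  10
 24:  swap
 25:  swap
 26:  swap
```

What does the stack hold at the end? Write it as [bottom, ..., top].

-8     : [-8]
negate : [8]
3      : [8, 3]
-1     : [8, 3, -1]
drop   : [8, 3]
swap   : [3, 8]
swap   : [8, 3]
over   : [8, 3, 8]
over   : [8, 3, 8, 3]
swap   : [8, 3, 3, 8]
rot    : [8, 3, 8, 3]
drop   : [8, 3, 8]
+      : [8, 11]
over   : [8, 11, 8]
mod    : [8, 3]
/      : [2]
negate : [-2]
negate : [2]
55     : [2, 55]
/      : [0]
drop   : []
2      : [2]
10     : [2, 10]
swap   : [10, 2]
swap   : [2, 10]
swap   : [10, 2]

[10, 2]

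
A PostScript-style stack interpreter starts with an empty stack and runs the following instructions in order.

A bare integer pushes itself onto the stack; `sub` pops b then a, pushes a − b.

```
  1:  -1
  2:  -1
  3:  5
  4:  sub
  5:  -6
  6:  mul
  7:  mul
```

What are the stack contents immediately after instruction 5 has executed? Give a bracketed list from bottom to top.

-1  -> [-1]
-1  -> [-1, -1]
5   -> [-1, -1, 5]
sub -> [-1, -6]
-6  -> [-1, -6, -6]

[-1, -6, -6]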